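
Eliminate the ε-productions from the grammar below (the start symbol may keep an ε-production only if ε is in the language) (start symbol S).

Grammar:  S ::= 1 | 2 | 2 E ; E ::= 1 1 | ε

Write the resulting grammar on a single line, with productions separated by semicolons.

Nullable nonterminals: {E}.
ε ∉ L(G), so no ε-production is kept.

S ::= 1 | 2 | 2 E; E ::= 1 1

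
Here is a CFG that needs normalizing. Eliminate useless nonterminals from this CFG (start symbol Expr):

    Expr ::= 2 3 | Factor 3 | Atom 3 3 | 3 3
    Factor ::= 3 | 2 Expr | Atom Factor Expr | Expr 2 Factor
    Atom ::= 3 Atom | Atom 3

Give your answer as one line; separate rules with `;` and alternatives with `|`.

Expr ::= 2 3 | Factor 3 | 3 3; Factor ::= 3 | 2 Expr | Expr 2 Factor

Generating nonterminals: {Expr, Factor}.
Reachable from Expr after that: {Expr, Factor}.
Removed useless symbols: {Atom} and every production mentioning them.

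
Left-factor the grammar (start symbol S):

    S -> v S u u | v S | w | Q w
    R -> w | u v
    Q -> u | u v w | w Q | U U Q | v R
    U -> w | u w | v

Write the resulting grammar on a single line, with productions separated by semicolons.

S -> w | Q w | v S S'; R -> w | u v; Q -> w Q | U U Q | v R | u Q'; U -> w | u w | v; S' -> u u | ε; Q' -> ε | v w

S has alternatives sharing prefix 'v S': factor to S → v S S' with S' → u u | ε.
Q has alternatives sharing prefix 'u': factor to Q → u Q' with Q' → ε | v w.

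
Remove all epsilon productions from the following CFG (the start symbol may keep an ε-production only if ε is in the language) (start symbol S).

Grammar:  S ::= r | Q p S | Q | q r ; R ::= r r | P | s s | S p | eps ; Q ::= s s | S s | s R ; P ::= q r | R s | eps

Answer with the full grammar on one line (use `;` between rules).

Nullable nonterminals: {P, R}.
ε ∉ L(G), so no ε-production is kept.
For each production, add variants omitting each subset of nullable occurrences: Q → s R gives s R | s. P → R s gives R s | s.

S ::= r | Q p S | Q | q r; R ::= r r | P | s s | S p; Q ::= s s | S s | s R | s; P ::= q r | R s | s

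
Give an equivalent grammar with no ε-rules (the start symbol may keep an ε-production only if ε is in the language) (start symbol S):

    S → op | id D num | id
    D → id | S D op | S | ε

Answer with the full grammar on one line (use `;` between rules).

Nullable set = {D}.
ε ∉ L(G), so no ε-production is kept.
For each production, add variants omitting each subset of nullable occurrences: S → id D num gives id D num | id num. D → S D op gives S D op | S op.

S → op | id D num | id num | id; D → id | S D op | S op | S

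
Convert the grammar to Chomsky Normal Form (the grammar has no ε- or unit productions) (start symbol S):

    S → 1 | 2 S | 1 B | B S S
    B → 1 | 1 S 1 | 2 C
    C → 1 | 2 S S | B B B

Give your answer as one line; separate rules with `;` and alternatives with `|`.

S → 1 | X1 S | X2 B | B Y1; B → 1 | X2 Y2 | X1 C; C → 1 | X1 Y3 | B Y4; X1 → 2; X2 → 1; Y1 → S S; Y2 → S X2; Y3 → S S; Y4 → B B

Introduce a nonterminal for each terminal appearing in a rule of length ≥ 2: X1 → 2, X2 → 1.
Binarize each right-hand side of length ≥ 3 by chaining fresh nonterminals (Y1, Y2, …): affected rules were S → B S S; B → X2 S X2; C → X1 S S; C → B B B.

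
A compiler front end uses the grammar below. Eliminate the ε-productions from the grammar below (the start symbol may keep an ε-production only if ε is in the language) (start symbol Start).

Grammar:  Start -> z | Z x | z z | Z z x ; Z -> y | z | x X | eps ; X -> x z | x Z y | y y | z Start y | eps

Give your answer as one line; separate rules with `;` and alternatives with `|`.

Nullable nonterminals: {X, Z}.
ε ∉ L(G), so no ε-production is kept.
For each production, add variants omitting each subset of nullable occurrences: Start → Z x gives Z x | x. Start → Z z x gives Z z x | z x. Z → x X gives x X | x. X → x Z y gives x Z y | x y.

Start -> z | Z x | x | z z | Z z x | z x; Z -> y | z | x X | x; X -> x z | x Z y | x y | y y | z Start y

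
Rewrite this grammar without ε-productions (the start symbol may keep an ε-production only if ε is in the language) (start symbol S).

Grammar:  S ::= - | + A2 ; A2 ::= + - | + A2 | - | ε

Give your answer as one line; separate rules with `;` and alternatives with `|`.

Nullable set = {A2}.
ε ∉ L(G), so no ε-production is kept.
Expand every rule over subsets of its nullable positions: S → + A2 gives + A2 | +. A2 → + A2 gives + A2 | +.

S ::= - | + A2 | +; A2 ::= + - | + A2 | + | -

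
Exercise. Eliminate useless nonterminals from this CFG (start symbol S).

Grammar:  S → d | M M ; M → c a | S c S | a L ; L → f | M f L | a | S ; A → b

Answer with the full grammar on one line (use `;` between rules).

S → d | M M; M → c a | S c S | a L; L → f | M f L | a | S

Generating nonterminals: {A, L, M, S}.
Reachable from S after that: {L, M, S}.
Removed useless symbols: {A} and every production mentioning them.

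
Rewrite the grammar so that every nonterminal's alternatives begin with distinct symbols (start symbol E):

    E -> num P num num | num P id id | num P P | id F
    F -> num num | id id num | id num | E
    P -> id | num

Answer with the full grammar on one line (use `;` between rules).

E has alternatives sharing prefix 'num P': factor to E → num P E' with E' → num num | id id | P.
F has alternatives sharing prefix 'id': factor to F → id F' with F' → id num | num.

E -> id F | num P E'; F -> num num | E | id F'; P -> id | num; E' -> num num | id id | P; F' -> id num | num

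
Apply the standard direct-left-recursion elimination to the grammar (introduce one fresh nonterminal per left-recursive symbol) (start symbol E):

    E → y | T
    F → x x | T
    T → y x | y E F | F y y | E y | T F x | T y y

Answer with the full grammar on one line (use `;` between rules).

Left recursion appears on T.
For T: α = {F x, y y}, β = {y x, y E F, F y y, E y}. Rewrite as T → β T' and T' → α T' | ε.

E → y | T; F → x x | T; T → y x T' | y E F T' | F y y T' | E y T'; T' → F x T' | y y T' | epsilon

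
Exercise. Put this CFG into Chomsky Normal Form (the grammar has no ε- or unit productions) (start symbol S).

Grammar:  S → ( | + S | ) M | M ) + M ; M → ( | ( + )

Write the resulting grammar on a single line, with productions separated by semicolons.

Introduce a nonterminal for each terminal appearing in a rule of length ≥ 2: X1 → +, X2 → ), X3 → (.
Binarize each right-hand side of length ≥ 3 by chaining fresh nonterminals (Y1, Y2, …): affected rules were S → M X2 X1 M; M → X3 X1 X2.

S → ( | X1 S | X2 M | M Y1; M → ( | X3 Y3; X1 → +; X2 → ); X3 → (; Y1 → X2 Y2; Y2 → X1 M; Y3 → X1 X2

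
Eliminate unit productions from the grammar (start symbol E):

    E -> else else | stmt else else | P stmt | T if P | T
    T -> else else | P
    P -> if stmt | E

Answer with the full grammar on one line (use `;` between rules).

E -> else else | stmt else else | P stmt | T if P | if stmt; T -> else else | stmt else else | P stmt | T if P | if stmt; P -> else else | stmt else else | P stmt | T if P | if stmt

Unit pairs: E ⇒* {P, T}; P ⇒* {E, T}; T ⇒* {E, P}.
Replace each nonterminal's rules with the union of the non-unit rules of every nonterminal it unit-derives.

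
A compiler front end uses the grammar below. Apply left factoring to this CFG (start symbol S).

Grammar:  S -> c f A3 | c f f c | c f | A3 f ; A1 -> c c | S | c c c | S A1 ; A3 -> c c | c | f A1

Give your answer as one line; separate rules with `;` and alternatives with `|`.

S has alternatives sharing prefix 'c f': factor to S → c f S' with S' → A3 | f c | ε.
A1 has alternatives sharing prefix 'c c': factor to A1 → c c A1' with A1' → ε | c.
A1 has alternatives sharing prefix 'S': factor to A1 → S A1'' with A1'' → ε | A1.
A3 has alternatives sharing prefix 'c': factor to A3 → c A3' with A3' → c | ε.

S -> A3 f | c f S'; A1 -> c c A1' | S A1''; A3 -> f A1 | c A3'; S' -> A3 | f c | ε; A1' -> ε | c; A1'' -> ε | A1; A3' -> c | ε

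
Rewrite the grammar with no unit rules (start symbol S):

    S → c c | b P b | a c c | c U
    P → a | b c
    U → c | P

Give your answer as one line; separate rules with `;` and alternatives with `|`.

Unit pairs: U ⇒* {P}.
For every A with A ⇒* B via unit rules, add B's non-unit alternatives to A; then delete every rule of the form X → Y.

S → c c | b P b | a c c | c U; P → a | b c; U → c | a | b c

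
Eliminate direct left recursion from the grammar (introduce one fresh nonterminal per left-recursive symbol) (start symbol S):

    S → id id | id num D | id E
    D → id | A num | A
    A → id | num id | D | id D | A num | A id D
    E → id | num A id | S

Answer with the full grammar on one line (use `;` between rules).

S → id id | id num D | id E; D → id | A num | A; A → id A' | num id A' | D A' | id D A'; E → id | num A id | S; A' → num A' | id D A' | ε

A is directly left-recursive.
For A: α = {num, id D}, β = {id, num id, D, id D}. Rewrite as A → β A' and A' → α A' | ε.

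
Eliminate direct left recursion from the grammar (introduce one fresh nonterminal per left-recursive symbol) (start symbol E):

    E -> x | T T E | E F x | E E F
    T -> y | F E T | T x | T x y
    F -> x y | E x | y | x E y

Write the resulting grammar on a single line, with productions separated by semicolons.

Left recursion appears on E, T.
For E: α = {F x, E F}, β = {x, T T E}. Rewrite as E → β E' and E' → α E' | ε.
For T: α = {x, x y}, β = {y, F E T}. Rewrite as T → β T' and T' → α T' | ε.

E -> x E' | T T E E'; T -> y T' | F E T T'; F -> x y | E x | y | x E y; E' -> F x E' | E F E' | ε; T' -> x T' | x y T' | ε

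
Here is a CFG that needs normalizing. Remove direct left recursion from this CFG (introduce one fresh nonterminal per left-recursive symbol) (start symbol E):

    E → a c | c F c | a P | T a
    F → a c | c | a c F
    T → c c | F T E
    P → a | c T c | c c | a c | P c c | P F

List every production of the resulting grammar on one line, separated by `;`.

Directly left-recursive nonterminal: P.
For P: α = {c c, F}, β = {a, c T c, c c, a c}. Rewrite as P → β P' and P' → α P' | ε.

E → a c | c F c | a P | T a; F → a c | c | a c F; T → c c | F T E; P → a P' | c T c P' | c c P' | a c P'; P' → c c P' | F P' | ε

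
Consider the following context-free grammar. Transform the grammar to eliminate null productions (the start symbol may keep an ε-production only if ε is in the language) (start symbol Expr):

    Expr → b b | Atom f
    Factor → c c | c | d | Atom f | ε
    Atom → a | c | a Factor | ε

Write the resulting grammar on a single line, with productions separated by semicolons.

Expr → b b | Atom f | f; Factor → c c | c | d | Atom f | f; Atom → a | c | a Factor

Nullable nonterminals: {Atom, Factor}.
ε ∉ L(G), so no ε-production is kept.
Expand every rule over subsets of its nullable positions: Expr → Atom f gives Atom f | f. Factor → Atom f gives Atom f | f.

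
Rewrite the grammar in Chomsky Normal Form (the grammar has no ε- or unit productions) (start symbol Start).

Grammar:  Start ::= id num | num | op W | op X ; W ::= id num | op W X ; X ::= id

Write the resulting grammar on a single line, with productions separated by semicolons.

Start ::= X1 X2 | num | X3 W | X3 X; W ::= X1 X2 | X3 Y1; X ::= id; X1 ::= id; X2 ::= num; X3 ::= op; Y1 ::= W X

Introduce a nonterminal for each terminal appearing in a rule of length ≥ 2: X1 → id, X2 → num, X3 → op.
Binarize each right-hand side of length ≥ 3 by chaining fresh nonterminals (Y1, Y2, …): affected rules were W → X3 W X.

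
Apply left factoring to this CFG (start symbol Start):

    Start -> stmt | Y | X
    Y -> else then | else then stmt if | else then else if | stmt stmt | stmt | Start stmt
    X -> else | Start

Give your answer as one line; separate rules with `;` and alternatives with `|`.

Y has alternatives sharing prefix 'else then': factor to Y → else then Y1 with Y1 → ε | stmt if | else if.
Y has alternatives sharing prefix 'stmt': factor to Y → stmt Y2 with Y2 → stmt | ε.

Start -> stmt | Y | X; Y -> Start stmt | else then Y1 | stmt Y2; X -> else | Start; Y1 -> ε | stmt if | else if; Y2 -> stmt | ε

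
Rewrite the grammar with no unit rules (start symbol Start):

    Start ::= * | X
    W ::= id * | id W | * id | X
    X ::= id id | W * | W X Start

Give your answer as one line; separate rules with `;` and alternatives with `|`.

Unit pairs: Start ⇒* {X}; W ⇒* {X}.
For every A with A ⇒* B via unit rules, add B's non-unit alternatives to A; then delete every rule of the form X → Y.

Start ::= * | id id | W * | W X Start; W ::= id id | W * | W X Start | id * | id W | * id; X ::= id id | W * | W X Start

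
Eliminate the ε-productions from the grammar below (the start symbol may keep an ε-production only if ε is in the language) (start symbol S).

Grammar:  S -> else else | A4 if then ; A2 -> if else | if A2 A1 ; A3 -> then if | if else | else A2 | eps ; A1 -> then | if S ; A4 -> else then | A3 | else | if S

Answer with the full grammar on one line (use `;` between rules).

S -> else else | A4 if then | if then; A2 -> if else | if A2 A1; A3 -> then if | if else | else A2; A1 -> then | if S; A4 -> else then | A3 | else | if S

The nullable symbols are {A3, A4}.
ε ∉ L(G), so no ε-production is kept.
For each production, add variants omitting each subset of nullable occurrences: S → A4 if then gives A4 if then | if then.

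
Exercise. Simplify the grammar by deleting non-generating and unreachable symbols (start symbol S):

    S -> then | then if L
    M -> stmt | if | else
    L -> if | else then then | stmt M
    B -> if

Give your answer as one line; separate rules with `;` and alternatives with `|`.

Generating nonterminals: {B, L, M, S}.
Reachable from S after that: {L, M, S}.
Removed useless symbols: {B} and every production mentioning them.

S -> then | then if L; M -> stmt | if | else; L -> if | else then then | stmt M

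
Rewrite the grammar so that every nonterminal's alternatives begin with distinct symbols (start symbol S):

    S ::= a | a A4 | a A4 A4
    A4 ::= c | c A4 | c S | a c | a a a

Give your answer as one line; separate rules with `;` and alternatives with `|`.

S ::= a S'; A4 ::= c A4' | a A4''; S' ::= ε | A4 S''; A4' ::= ε | A4 | S; A4'' ::= c | a a; S'' ::= ε | A4

S has alternatives sharing prefix 'a': factor to S → a S' with S' → ε | A4 | A4 A4.
A4 has alternatives sharing prefix 'c': factor to A4 → c A4' with A4' → ε | A4 | S.
A4 has alternatives sharing prefix 'a': factor to A4 → a A4'' with A4'' → c | a a.
S' has alternatives sharing prefix 'A4': factor to S' → A4 S'' with S'' → ε | A4.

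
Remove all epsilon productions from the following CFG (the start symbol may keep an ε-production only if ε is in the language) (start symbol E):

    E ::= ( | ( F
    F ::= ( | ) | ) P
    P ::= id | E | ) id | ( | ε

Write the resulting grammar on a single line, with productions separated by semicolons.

The nullable symbols are {P}.
ε ∉ L(G), so no ε-production is kept.

E ::= ( | ( F; F ::= ( | ) | ) P; P ::= id | E | ) id | (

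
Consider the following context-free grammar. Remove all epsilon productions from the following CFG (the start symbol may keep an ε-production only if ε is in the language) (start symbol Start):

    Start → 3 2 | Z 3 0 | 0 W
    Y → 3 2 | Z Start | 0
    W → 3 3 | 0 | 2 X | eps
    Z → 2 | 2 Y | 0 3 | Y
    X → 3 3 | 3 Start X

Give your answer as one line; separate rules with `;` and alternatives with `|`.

Nullable set = {W}.
ε ∉ L(G), so no ε-production is kept.
Add the nullable-subset variants: Start → 0 W gives 0 W | 0.

Start → 3 2 | Z 3 0 | 0 W | 0; Y → 3 2 | Z Start | 0; W → 3 3 | 0 | 2 X; Z → 2 | 2 Y | 0 3 | Y; X → 3 3 | 3 Start X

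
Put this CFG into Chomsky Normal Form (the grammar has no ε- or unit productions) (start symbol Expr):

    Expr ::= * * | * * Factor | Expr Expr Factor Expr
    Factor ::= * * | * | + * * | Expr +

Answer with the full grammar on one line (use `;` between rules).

Introduce a nonterminal for each terminal appearing in a rule of length ≥ 2: X1 → *, X2 → +.
Binarize each right-hand side of length ≥ 3 by chaining fresh nonterminals (Y1, Y2, …): affected rules were Expr → X1 X1 Factor; Expr → Expr Expr Factor Expr; Factor → X2 X1 X1.

Expr ::= X1 X1 | X1 Y1 | Expr Y2; Factor ::= X1 X1 | * | X2 Y4 | Expr X2; X1 ::= *; X2 ::= +; Y1 ::= X1 Factor; Y2 ::= Expr Y3; Y3 ::= Factor Expr; Y4 ::= X1 X1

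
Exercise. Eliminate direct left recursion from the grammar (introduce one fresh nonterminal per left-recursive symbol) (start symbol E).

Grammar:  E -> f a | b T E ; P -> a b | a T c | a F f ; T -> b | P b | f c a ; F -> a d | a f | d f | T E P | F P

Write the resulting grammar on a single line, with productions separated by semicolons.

F is directly left-recursive.
For F: α = {P}, β = {a d, a f, d f, T E P}. Rewrite as F → β F' and F' → α F' | ε.

E -> f a | b T E; P -> a b | a T c | a F f; T -> b | P b | f c a; F -> a d F' | a f F' | d f F' | T E P F'; F' -> P F' | eps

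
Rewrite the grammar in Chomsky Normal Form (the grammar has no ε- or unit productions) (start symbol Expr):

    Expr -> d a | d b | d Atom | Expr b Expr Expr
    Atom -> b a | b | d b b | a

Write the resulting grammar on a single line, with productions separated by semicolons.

Introduce a nonterminal for each terminal appearing in a rule of length ≥ 2: X1 → d, X2 → a, X3 → b.
Binarize each right-hand side of length ≥ 3 by chaining fresh nonterminals (Y1, Y2, …): affected rules were Expr → Expr X3 Expr Expr; Atom → X1 X3 X3.

Expr -> X1 X2 | X1 X3 | X1 Atom | Expr Y1; Atom -> X3 X2 | b | X1 Y3 | a; X1 -> d; X2 -> a; X3 -> b; Y1 -> X3 Y2; Y2 -> Expr Expr; Y3 -> X3 X3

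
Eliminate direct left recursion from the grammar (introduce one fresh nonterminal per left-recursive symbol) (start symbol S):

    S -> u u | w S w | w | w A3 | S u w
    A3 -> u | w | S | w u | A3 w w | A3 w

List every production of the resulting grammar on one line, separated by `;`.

S, A3 are directly left-recursive.
For S: α = {u w}, β = {u u, w S w, w, w A3}. Rewrite as S → β S' and S' → α S' | ε.
For A3: α = {w w, w}, β = {u, w, S, w u}. Rewrite as A3 → β A3' and A3' → α A3' | ε.

S -> u u S' | w S w S' | w S' | w A3 S'; A3 -> u A3' | w A3' | S A3' | w u A3'; S' -> u w S' | ε; A3' -> w w A3' | w A3' | ε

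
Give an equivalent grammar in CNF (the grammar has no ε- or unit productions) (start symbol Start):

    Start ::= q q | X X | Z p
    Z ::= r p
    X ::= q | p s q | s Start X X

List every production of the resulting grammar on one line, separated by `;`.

Start ::= X1 X1 | X X | Z X2; Z ::= X3 X2; X ::= q | X2 Y1 | X4 Y2; X1 ::= q; X2 ::= p; X3 ::= r; X4 ::= s; Y1 ::= X4 X1; Y2 ::= Start Y3; Y3 ::= X X

Introduce a nonterminal for each terminal appearing in a rule of length ≥ 2: X1 → q, X2 → p, X3 → r, X4 → s.
Binarize each right-hand side of length ≥ 3 by chaining fresh nonterminals (Y1, Y2, …): affected rules were X → X2 X4 X1; X → X4 Start X X.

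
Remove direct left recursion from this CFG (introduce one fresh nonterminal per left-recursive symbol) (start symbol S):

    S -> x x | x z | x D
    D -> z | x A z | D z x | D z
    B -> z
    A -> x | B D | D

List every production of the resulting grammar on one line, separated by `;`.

Left recursion appears on D.
For D: α = {z x, z}, β = {z, x A z}. Rewrite as D → β D' and D' → α D' | ε.

S -> x x | x z | x D; D -> z D' | x A z D'; B -> z; A -> x | B D | D; D' -> z x D' | z D' | ε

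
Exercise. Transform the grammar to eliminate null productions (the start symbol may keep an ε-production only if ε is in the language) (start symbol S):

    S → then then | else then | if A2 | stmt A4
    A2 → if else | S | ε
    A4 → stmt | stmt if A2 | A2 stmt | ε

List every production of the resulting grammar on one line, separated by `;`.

Nullable nonterminals: {A2, A4}.
ε ∉ L(G), so no ε-production is kept.
Add the nullable-subset variants: S → if A2 gives if A2 | if. S → stmt A4 gives stmt A4 | stmt. A4 → stmt if A2 gives stmt if A2 | stmt if.

S → then then | else then | if A2 | if | stmt A4 | stmt; A2 → if else | S; A4 → stmt | stmt if A2 | stmt if | A2 stmt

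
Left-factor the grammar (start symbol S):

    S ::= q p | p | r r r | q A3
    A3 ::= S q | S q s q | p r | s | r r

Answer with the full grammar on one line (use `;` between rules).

S has alternatives sharing prefix 'q': factor to S → q S' with S' → p | A3.
A3 has alternatives sharing prefix 'S q': factor to A3 → S q A3' with A3' → ε | s q.

S ::= p | r r r | q S'; A3 ::= p r | s | r r | S q A3'; S' ::= p | A3; A3' ::= ε | s q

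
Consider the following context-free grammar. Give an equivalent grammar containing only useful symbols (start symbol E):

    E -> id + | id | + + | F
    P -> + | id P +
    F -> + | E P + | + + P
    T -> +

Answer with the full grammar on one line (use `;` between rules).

Generating nonterminals: {E, F, P, T}.
Reachable from E after that: {E, F, P}.
Removed useless symbols: {T} and every production mentioning them.

E -> id + | id | + + | F; P -> + | id P +; F -> + | E P + | + + P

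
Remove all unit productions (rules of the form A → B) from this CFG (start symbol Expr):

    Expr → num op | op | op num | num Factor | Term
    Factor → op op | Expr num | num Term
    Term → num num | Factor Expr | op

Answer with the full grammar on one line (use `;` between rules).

Unit pairs: Expr ⇒* {Term}.
For every A with A ⇒* B via unit rules, add B's non-unit alternatives to A; then delete every rule of the form X → Y.

Expr → num num | Factor Expr | op | num op | op num | num Factor; Factor → op op | Expr num | num Term; Term → num num | Factor Expr | op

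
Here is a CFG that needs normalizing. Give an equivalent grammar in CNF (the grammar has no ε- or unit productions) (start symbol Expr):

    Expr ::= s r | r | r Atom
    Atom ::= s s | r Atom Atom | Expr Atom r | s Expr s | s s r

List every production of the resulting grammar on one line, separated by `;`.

Expr ::= X1 X2 | r | X2 Atom; Atom ::= X1 X1 | X2 Y1 | Expr Y2 | X1 Y3 | X1 Y4; X1 ::= s; X2 ::= r; Y1 ::= Atom Atom; Y2 ::= Atom X2; Y3 ::= Expr X1; Y4 ::= X1 X2

Introduce a nonterminal for each terminal appearing in a rule of length ≥ 2: X1 → s, X2 → r.
Binarize each right-hand side of length ≥ 3 by chaining fresh nonterminals (Y1, Y2, …): affected rules were Atom → X2 Atom Atom; Atom → Expr Atom X2; Atom → X1 Expr X1; Atom → X1 X1 X2.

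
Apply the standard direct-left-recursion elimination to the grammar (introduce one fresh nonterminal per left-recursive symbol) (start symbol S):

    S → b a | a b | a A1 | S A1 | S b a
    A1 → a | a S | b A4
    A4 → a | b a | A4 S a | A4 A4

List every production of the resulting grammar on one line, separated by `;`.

S → b a S' | a b S' | a A1 S'; A1 → a | a S | b A4; A4 → a A4' | b a A4'; S' → A1 S' | b a S' | ε; A4' → S a A4' | A4 A4' | ε

S, A4 are directly left-recursive.
For S: α = {A1, b a}, β = {b a, a b, a A1}. Rewrite as S → β S' and S' → α S' | ε.
For A4: α = {S a, A4}, β = {a, b a}. Rewrite as A4 → β A4' and A4' → α A4' | ε.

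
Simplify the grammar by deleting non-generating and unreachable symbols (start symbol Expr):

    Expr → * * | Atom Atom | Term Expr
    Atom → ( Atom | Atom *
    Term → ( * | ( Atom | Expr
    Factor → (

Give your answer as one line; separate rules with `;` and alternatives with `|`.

Expr → * * | Term Expr; Term → ( * | Expr

Generating nonterminals: {Expr, Factor, Term}.
Reachable from Expr after that: {Expr, Term}.
Removed useless symbols: {Atom, Factor} and every production mentioning them.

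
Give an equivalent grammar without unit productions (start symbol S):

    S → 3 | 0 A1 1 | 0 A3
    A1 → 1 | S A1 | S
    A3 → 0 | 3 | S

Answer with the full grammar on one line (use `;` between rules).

Unit pairs: A1 ⇒* {S}; A3 ⇒* {S}.
For every A with A ⇒* B via unit rules, add B's non-unit alternatives to A; then delete every rule of the form X → Y.

S → 3 | 0 A1 1 | 0 A3; A1 → 1 | S A1 | 3 | 0 A1 1 | 0 A3; A3 → 3 | 0 A1 1 | 0 A3 | 0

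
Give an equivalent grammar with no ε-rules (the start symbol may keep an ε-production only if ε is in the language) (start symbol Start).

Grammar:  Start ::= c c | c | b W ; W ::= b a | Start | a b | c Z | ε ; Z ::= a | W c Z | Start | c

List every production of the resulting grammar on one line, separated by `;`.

Start ::= c c | c | b W | b; W ::= b a | Start | a b | c Z; Z ::= a | W c Z | c Z | Start | c

Nullable set = {W}.
ε ∉ L(G), so no ε-production is kept.
For each production, add variants omitting each subset of nullable occurrences: Start → b W gives b W | b. Z → W c Z gives W c Z | c Z.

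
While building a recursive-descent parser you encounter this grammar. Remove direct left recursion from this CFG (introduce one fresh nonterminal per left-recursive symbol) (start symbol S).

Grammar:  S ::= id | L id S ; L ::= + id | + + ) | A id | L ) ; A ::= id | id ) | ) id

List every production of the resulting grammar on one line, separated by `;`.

S ::= id | L id S; L ::= + id L' | + + ) L' | A id L'; A ::= id | id ) | ) id; L' ::= ) L' | epsilon

L is directly left-recursive.
For L: α = {)}, β = {+ id, + + ), A id}. Rewrite as L → β L' and L' → α L' | ε.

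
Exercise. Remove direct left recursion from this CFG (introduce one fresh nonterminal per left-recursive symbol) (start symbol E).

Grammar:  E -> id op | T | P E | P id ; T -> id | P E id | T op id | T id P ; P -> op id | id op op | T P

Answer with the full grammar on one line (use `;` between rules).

E -> id op | T | P E | P id; T -> id T' | P E id T'; P -> op id | id op op | T P; T' -> op id T' | id P T' | ε

Directly left-recursive nonterminal: T.
For T: α = {op id, id P}, β = {id, P E id}. Rewrite as T → β T' and T' → α T' | ε.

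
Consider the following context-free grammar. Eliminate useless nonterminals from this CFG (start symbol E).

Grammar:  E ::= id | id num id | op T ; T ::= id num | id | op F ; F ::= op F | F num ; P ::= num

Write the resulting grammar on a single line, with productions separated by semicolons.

Generating nonterminals: {E, P, T}.
Reachable from E after that: {E, T}.
Removed useless symbols: {F, P} and every production mentioning them.

E ::= id | id num id | op T; T ::= id num | id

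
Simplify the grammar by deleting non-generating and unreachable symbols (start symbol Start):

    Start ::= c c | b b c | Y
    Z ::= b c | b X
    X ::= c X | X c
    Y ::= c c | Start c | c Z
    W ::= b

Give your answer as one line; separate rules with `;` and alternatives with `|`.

Start ::= c c | b b c | Y; Z ::= b c; Y ::= c c | Start c | c Z

Generating nonterminals: {Start, W, Y, Z}.
Reachable from Start after that: {Start, Y, Z}.
Removed useless symbols: {W, X} and every production mentioning them.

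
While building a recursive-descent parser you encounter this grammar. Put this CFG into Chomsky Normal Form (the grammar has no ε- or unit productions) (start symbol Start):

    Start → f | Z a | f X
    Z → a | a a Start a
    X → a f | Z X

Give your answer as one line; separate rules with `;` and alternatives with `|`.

Introduce a nonterminal for each terminal appearing in a rule of length ≥ 2: X1 → a, X2 → f.
Binarize each right-hand side of length ≥ 3 by chaining fresh nonterminals (Y1, Y2, …): affected rules were Z → X1 X1 Start X1.

Start → f | Z X1 | X2 X; Z → a | X1 Y1; X → X1 X2 | Z X; X1 → a; X2 → f; Y1 → X1 Y2; Y2 → Start X1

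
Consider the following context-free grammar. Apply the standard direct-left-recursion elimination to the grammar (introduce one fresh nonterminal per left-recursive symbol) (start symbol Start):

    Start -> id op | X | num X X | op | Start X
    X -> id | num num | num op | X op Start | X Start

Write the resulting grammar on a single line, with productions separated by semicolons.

Start -> id op Start1 | X Start1 | num X X Start1 | op Start1; X -> id X1 | num num X1 | num op X1; Start1 -> X Start1 | ε; X1 -> op Start X1 | Start X1 | ε

Directly left-recursive nonterminals: Start, X.
For Start: α = {X}, β = {id op, X, num X X, op}. Rewrite as Start → β Start1 and Start1 → α Start1 | ε.
For X: α = {op Start, Start}, β = {id, num num, num op}. Rewrite as X → β X1 and X1 → α X1 | ε.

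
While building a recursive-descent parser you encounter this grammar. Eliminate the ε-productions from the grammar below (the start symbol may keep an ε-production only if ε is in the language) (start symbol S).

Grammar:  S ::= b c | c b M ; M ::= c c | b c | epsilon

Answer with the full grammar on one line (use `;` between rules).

Nullable set = {M}.
ε ∉ L(G), so no ε-production is kept.
Add the nullable-subset variants: S → c b M gives c b M | c b.

S ::= b c | c b M | c b; M ::= c c | b c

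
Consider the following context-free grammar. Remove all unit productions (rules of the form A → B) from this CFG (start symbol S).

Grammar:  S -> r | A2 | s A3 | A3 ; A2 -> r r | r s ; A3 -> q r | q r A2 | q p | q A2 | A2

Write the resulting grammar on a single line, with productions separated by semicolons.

Unit pairs: A3 ⇒* {A2}; S ⇒* {A2, A3}.
For each unit pair (A, B), copy every non-unit production of B to A, then drop all unit productions.

S -> r r | r s | r | s A3 | q r | q r A2 | q p | q A2; A2 -> r r | r s; A3 -> r r | r s | q r | q r A2 | q p | q A2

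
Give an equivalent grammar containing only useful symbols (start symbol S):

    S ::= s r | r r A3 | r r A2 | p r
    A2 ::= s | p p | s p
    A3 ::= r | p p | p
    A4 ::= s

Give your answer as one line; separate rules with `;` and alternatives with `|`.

S ::= s r | r r A3 | r r A2 | p r; A2 ::= s | p p | s p; A3 ::= r | p p | p

Generating nonterminals: {A2, A3, A4, S}.
Reachable from S after that: {A2, A3, S}.
Removed useless symbols: {A4} and every production mentioning them.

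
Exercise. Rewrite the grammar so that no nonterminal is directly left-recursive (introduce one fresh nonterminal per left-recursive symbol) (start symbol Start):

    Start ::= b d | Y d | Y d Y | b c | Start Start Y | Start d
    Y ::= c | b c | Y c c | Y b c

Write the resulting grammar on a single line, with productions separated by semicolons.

Start ::= b d Start1 | Y d Start1 | Y d Y Start1 | b c Start1; Y ::= c Y1 | b c Y1; Start1 ::= Start Y Start1 | d Start1 | ε; Y1 ::= c c Y1 | b c Y1 | ε

Start, Y are directly left-recursive.
For Start: α = {Start Y, d}, β = {b d, Y d, Y d Y, b c}. Rewrite as Start → β Start1 and Start1 → α Start1 | ε.
For Y: α = {c c, b c}, β = {c, b c}. Rewrite as Y → β Y1 and Y1 → α Y1 | ε.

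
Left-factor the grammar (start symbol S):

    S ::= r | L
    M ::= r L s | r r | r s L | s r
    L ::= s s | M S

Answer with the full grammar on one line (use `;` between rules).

M has alternatives sharing prefix 'r': factor to M → r M' with M' → L s | r | s L.

S ::= r | L; M ::= s r | r M'; L ::= s s | M S; M' ::= L s | r | s L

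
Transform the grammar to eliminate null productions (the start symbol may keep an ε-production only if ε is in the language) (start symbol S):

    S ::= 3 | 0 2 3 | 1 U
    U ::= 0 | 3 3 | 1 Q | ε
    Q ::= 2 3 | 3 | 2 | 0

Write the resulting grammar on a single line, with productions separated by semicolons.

Nullable nonterminals: {U}.
ε ∉ L(G), so no ε-production is kept.
Expand every rule over subsets of its nullable positions: S → 1 U gives 1 U | 1.

S ::= 3 | 0 2 3 | 1 U | 1; U ::= 0 | 3 3 | 1 Q; Q ::= 2 3 | 3 | 2 | 0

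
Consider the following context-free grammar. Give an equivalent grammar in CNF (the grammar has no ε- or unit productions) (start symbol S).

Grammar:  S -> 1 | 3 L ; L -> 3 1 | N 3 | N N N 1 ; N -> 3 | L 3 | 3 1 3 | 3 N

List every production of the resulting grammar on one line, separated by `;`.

S -> 1 | X1 L; L -> X1 X2 | N X1 | N Y1; N -> 3 | L X1 | X1 Y3 | X1 N; X1 -> 3; X2 -> 1; Y1 -> N Y2; Y2 -> N X2; Y3 -> X2 X1

Introduce a nonterminal for each terminal appearing in a rule of length ≥ 2: X1 → 3, X2 → 1.
Binarize each right-hand side of length ≥ 3 by chaining fresh nonterminals (Y1, Y2, …): affected rules were L → N N N X2; N → X1 X2 X1.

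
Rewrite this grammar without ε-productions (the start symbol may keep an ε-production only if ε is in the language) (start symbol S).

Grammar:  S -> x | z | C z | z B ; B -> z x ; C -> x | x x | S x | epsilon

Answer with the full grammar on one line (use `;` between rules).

Nullable nonterminals: {C}.
ε ∉ L(G), so no ε-production is kept.

S -> x | z | C z | z B; B -> z x; C -> x | x x | S x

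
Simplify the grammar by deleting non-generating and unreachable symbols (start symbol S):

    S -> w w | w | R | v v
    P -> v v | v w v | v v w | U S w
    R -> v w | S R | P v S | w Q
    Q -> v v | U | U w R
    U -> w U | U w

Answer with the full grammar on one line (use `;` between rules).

S -> w w | w | R | v v; P -> v v | v w v | v v w; R -> v w | S R | P v S | w Q; Q -> v v

Generating nonterminals: {P, Q, R, S}.
Reachable from S after that: {P, Q, R, S}.
Removed useless symbols: {U} and every production mentioning them.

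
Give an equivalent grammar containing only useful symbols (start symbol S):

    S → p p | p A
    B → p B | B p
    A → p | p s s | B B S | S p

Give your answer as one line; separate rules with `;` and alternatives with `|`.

S → p p | p A; A → p | p s s | S p

Generating nonterminals: {A, S}.
Reachable from S after that: {A, S}.
Removed useless symbols: {B} and every production mentioning them.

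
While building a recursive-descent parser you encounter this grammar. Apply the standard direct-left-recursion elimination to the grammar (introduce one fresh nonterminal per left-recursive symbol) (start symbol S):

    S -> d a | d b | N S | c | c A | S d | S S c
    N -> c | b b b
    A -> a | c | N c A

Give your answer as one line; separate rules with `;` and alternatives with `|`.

Left recursion appears on S.
For S: α = {d, S c}, β = {d a, d b, N S, c, c A}. Rewrite as S → β S' and S' → α S' | ε.

S -> d a S' | d b S' | N S S' | c S' | c A S'; N -> c | b b b; A -> a | c | N c A; S' -> d S' | S c S' | ε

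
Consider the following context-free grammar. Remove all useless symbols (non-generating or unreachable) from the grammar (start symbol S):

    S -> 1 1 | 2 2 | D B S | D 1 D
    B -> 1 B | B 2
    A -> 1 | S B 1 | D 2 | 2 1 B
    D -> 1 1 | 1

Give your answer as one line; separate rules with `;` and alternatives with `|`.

S -> 1 1 | 2 2 | D 1 D; D -> 1 1 | 1

Generating nonterminals: {A, D, S}.
Reachable from S after that: {D, S}.
Removed useless symbols: {A, B} and every production mentioning them.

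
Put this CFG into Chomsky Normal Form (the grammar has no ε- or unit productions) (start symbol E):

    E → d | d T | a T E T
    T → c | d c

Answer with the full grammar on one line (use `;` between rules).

E → d | X1 T | X2 Y1; T → c | X1 X3; X1 → d; X2 → a; X3 → c; Y1 → T Y2; Y2 → E T

Introduce a nonterminal for each terminal appearing in a rule of length ≥ 2: X1 → d, X2 → a, X3 → c.
Binarize each right-hand side of length ≥ 3 by chaining fresh nonterminals (Y1, Y2, …): affected rules were E → X2 T E T.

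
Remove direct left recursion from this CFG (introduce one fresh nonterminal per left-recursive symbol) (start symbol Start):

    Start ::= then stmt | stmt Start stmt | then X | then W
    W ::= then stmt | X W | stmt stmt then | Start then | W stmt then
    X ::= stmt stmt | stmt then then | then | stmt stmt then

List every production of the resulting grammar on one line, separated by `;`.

Start ::= then stmt | stmt Start stmt | then X | then W; W ::= then stmt W1 | X W W1 | stmt stmt then W1 | Start then W1; X ::= stmt stmt | stmt then then | then | stmt stmt then; W1 ::= stmt then W1 | ε

Directly left-recursive nonterminal: W.
For W: α = {stmt then}, β = {then stmt, X W, stmt stmt then, Start then}. Rewrite as W → β W1 and W1 → α W1 | ε.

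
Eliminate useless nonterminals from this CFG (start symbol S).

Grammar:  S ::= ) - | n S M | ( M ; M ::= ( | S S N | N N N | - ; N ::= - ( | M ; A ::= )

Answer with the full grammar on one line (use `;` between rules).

Generating nonterminals: {A, M, N, S}.
Reachable from S after that: {M, N, S}.
Removed useless symbols: {A} and every production mentioning them.

S ::= ) - | n S M | ( M; M ::= ( | S S N | N N N | -; N ::= - ( | M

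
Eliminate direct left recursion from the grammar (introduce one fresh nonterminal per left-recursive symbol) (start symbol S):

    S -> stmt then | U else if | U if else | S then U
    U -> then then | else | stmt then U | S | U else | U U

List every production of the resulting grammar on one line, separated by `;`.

S, U are directly left-recursive.
For S: α = {then U}, β = {stmt then, U else if, U if else}. Rewrite as S → β S' and S' → α S' | ε.
For U: α = {else, U}, β = {then then, else, stmt then U, S}. Rewrite as U → β U' and U' → α U' | ε.

S -> stmt then S' | U else if S' | U if else S'; U -> then then U' | else U' | stmt then U U' | S U'; S' -> then U S' | ε; U' -> else U' | U U' | ε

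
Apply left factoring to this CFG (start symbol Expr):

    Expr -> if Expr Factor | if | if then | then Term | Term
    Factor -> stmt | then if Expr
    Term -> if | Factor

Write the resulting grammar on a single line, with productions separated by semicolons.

Expr has alternatives sharing prefix 'if': factor to Expr → if Expr1 with Expr1 → Expr Factor | ε | then.

Expr -> then Term | Term | if Expr1; Factor -> stmt | then if Expr; Term -> if | Factor; Expr1 -> Expr Factor | ε | then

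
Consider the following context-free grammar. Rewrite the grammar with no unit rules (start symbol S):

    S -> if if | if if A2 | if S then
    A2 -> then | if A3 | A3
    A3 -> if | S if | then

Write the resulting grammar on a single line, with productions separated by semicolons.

S -> if if | if if A2 | if S then; A2 -> then | if A3 | if | S if; A3 -> if | S if | then

Unit pairs: A2 ⇒* {A3}.
For each unit pair (A, B), copy every non-unit production of B to A, then drop all unit productions.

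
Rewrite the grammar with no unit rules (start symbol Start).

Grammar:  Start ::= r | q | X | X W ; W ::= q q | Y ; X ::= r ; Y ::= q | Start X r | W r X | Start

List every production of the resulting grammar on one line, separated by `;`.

Start ::= r | q | X W; W ::= r | q | X W | Start X r | W r X | q q; X ::= r; Y ::= r | q | X W | Start X r | W r X

Unit pairs: Start ⇒* {X}; W ⇒* {Start, X, Y}; Y ⇒* {Start, X}.
For every A with A ⇒* B via unit rules, add B's non-unit alternatives to A; then delete every rule of the form X → Y.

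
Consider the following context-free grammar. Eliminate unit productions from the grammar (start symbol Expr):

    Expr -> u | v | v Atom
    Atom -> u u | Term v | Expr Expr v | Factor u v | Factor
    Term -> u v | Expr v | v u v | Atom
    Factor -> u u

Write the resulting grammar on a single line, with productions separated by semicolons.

Unit pairs: Atom ⇒* {Factor}; Term ⇒* {Atom, Factor}.
For each unit pair (A, B), copy every non-unit production of B to A, then drop all unit productions.

Expr -> u | v | v Atom; Atom -> u u | Term v | Expr Expr v | Factor u v; Term -> u v | Expr v | v u v | u u | Term v | Expr Expr v | Factor u v; Factor -> u u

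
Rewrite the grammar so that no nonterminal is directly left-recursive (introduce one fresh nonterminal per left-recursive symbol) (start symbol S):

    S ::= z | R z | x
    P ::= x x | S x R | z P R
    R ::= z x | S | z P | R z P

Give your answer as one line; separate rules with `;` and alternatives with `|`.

Left recursion appears on R.
For R: α = {z P}, β = {z x, S, z P}. Rewrite as R → β R' and R' → α R' | ε.

S ::= z | R z | x; P ::= x x | S x R | z P R; R ::= z x R' | S R' | z P R'; R' ::= z P R' | ε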